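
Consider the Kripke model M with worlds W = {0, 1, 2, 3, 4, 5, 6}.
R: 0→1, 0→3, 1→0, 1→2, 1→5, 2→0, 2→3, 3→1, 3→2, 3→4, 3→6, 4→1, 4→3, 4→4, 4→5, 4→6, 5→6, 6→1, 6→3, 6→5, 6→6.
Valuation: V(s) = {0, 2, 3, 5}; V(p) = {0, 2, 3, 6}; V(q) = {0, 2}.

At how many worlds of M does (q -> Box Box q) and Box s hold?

Let φ = (q -> Box Box q) and Box s. Evaluate φ at each world:
  0 (successors {1, 3}): φ is false.
  1 (successors {0, 2, 5}): φ is true.
  2 (successors {0, 3}): φ is false.
  3 (successors {1, 2, 4, 6}): φ is false.
  4 (successors {1, 3, 4, 5, 6}): φ is false.
  5 (successors {6}): φ is false.
  6 (successors {1, 3, 5, 6}): φ is false.
For instance, at 4:
  At 4: q -> Box Box q is true, Box s is false, so (q -> Box Box q) and Box s is false.
    At 4: q is false, Box Box q is false, so q -> Box Box q is true.
      At 4: Box Box q requires Box q at every successor {1, 3, 4, 5, 6}.
        Box q fails at 1, so Box Box q is false at 4.
    At 4: Box s requires s at every successor {1, 3, 4, 5, 6}.
      s fails at 1, so Box s is false at 4.
Satisfying worlds: {1}

1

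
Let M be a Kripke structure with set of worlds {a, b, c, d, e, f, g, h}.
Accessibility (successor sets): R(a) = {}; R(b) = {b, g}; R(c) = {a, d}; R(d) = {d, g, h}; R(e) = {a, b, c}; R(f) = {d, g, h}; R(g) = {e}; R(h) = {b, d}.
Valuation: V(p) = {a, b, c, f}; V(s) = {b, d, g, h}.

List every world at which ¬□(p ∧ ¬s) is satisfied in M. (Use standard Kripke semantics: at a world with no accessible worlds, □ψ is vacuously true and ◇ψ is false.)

b, c, d, e, f, g, h

Let φ = ¬□(p ∧ ¬s). Evaluate φ at each world:
  a (successors ∅): φ is false.
  b (successors {b, g}): φ is true.
  c (successors {a, d}): φ is true.
  d (successors {d, g, h}): φ is true.
  e (successors {a, b, c}): φ is true.
  f (successors {d, g, h}): φ is true.
  g (successors {e}): φ is true.
  h (successors {b, d}): φ is true.
For instance, at g:
  At g: □(p ∧ ¬s) is false, so ¬□(p ∧ ¬s) is true.
    At g: □(p ∧ ¬s) requires p ∧ ¬s at every successor {e}.
      p ∧ ¬s fails at e, so □(p ∧ ¬s) is false at g.
Satisfying worlds: {b, c, d, e, f, g, h}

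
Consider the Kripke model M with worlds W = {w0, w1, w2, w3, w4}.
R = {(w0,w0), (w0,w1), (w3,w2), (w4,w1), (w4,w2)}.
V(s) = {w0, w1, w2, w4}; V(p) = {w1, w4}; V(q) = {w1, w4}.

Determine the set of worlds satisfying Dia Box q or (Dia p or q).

w0, w1, w3, w4

Let φ = Dia Box q or (Dia p or q). Evaluate φ at each world:
  w0 (successors {w0, w1}): φ is true.
  w1 (successors ∅): φ is true.
  w2 (successors ∅): φ is false.
  w3 (successors {w2}): φ is true.
  w4 (successors {w1, w2}): φ is true.
For instance, at w0:
  At w0: Dia Box q is true, Dia p or q is true, so Dia Box q or (Dia p or q) is true.
    At w0: Dia Box q requires Box q at some successor in {w0, w1}.
      Box q holds at w1, so Dia Box q is true at w0.
    At w0: Dia p is true, q is false, so Dia p or q is true.
      At w0: Dia p requires p at some successor in {w0, w1}.
        p holds at w1, so Dia p is true at w0.
Satisfying worlds: {w0, w1, w3, w4}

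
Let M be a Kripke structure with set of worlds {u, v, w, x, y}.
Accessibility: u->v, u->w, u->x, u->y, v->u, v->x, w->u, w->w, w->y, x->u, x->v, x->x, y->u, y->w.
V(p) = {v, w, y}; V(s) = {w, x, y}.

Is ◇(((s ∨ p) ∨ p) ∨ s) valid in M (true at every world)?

Yes

Let φ = ◇(((s ∨ p) ∨ p) ∨ s). Evaluate φ at each world:
  u (successors {v, w, x, y}): φ is true.
  v (successors {u, x}): φ is true.
  w (successors {u, w, y}): φ is true.
  x (successors {u, v, x}): φ is true.
  y (successors {u, w}): φ is true.
For instance, at y:
  At y: ◇(((s ∨ p) ∨ p) ∨ s) requires ((s ∨ p) ∨ p) ∨ s at some successor in {u, w}.
    ((s ∨ p) ∨ p) ∨ s holds at w, so ◇(((s ∨ p) ∨ p) ∨ s) is true at y.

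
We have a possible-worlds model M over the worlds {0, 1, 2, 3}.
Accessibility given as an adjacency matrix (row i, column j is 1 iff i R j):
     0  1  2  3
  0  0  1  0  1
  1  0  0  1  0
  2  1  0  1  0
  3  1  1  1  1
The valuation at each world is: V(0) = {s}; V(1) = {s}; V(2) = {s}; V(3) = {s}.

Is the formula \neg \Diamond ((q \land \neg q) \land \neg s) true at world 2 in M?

Recall that \Diamond ψ holds at a world iff ψ holds at some accessible world.
At 2: \Diamond ((q \land \neg q) \land \neg s) is false, so \neg \Diamond ((q \land \neg q) \land \neg s) is true.
  At 2: \Diamond ((q \land \neg q) \land \neg s) requires (q \land \neg q) \land \neg s at some successor in {0, 2}.
    At 0: (q \land \neg q) \land \neg s is false.
    At 2: (q \land \neg q) \land \neg s is false.
  So \Diamond ((q \land \neg q) \land \neg s) is false at 2.

Yes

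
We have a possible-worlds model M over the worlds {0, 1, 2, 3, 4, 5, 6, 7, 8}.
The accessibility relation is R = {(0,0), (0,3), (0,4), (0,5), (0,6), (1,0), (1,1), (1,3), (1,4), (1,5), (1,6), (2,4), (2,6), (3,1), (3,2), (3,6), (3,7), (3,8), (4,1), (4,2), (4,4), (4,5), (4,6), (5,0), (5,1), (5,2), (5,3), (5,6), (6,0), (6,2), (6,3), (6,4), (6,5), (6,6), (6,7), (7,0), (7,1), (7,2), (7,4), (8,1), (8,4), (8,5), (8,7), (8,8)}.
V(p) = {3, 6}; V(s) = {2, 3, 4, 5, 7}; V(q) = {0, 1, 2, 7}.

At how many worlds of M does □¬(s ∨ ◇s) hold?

0

Let φ = □¬(s ∨ ◇s). Evaluate φ at each world:
  0 (successors {0, 3, 4, 5, 6}): φ is false.
  1 (successors {0, 1, 3, 4, 5, 6}): φ is false.
  2 (successors {4, 6}): φ is false.
  3 (successors {1, 2, 6, 7, 8}): φ is false.
  4 (successors {1, 2, 4, 5, 6}): φ is false.
  5 (successors {0, 1, 2, 3, 6}): φ is false.
  6 (successors {0, 2, 3, 4, 5, 6, 7}): φ is false.
  7 (successors {0, 1, 2, 4}): φ is false.
  8 (successors {1, 4, 5, 7, 8}): φ is false.
For instance, at 8:
  At 8: □¬(s ∨ ◇s) requires ¬(s ∨ ◇s) at every successor {1, 4, 5, 7, 8}.
    ¬(s ∨ ◇s) fails at 1, so □¬(s ∨ ◇s) is false at 8.
      At 1: s ∨ ◇s is true, so ¬(s ∨ ◇s) is false.
Satisfying worlds: none.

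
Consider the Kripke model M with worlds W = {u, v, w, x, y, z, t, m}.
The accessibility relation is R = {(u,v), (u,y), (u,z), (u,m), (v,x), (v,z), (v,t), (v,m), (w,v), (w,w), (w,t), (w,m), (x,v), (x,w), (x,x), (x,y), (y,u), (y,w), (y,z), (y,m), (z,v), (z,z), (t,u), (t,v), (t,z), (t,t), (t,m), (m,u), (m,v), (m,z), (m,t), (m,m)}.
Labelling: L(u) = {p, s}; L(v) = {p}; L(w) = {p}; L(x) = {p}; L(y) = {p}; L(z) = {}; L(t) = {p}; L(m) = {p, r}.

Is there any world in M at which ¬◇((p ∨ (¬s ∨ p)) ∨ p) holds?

Recall that ◇ψ holds at a world iff ψ holds at some accessible world.
Let φ = ¬◇((p ∨ (¬s ∨ p)) ∨ p). Evaluate φ at each world:
  u (successors {v, y, z, m}): φ is false.
  v (successors {x, z, t, m}): φ is false.
  w (successors {v, w, t, m}): φ is false.
  x (successors {v, w, x, y}): φ is false.
  y (successors {u, w, z, m}): φ is false.
  z (successors {v, z}): φ is false.
  t (successors {u, v, z, t, m}): φ is false.
  m (successors {u, v, z, t, m}): φ is false.
For instance, at m:
  At m: ◇((p ∨ (¬s ∨ p)) ∨ p) is true, so ¬◇((p ∨ (¬s ∨ p)) ∨ p) is false.
    At m: ◇((p ∨ (¬s ∨ p)) ∨ p) requires (p ∨ (¬s ∨ p)) ∨ p at some successor in {u, v, z, t, m}.
      (p ∨ (¬s ∨ p)) ∨ p holds at u, so ◇((p ∨ (¬s ∨ p)) ∨ p) is true at m.

No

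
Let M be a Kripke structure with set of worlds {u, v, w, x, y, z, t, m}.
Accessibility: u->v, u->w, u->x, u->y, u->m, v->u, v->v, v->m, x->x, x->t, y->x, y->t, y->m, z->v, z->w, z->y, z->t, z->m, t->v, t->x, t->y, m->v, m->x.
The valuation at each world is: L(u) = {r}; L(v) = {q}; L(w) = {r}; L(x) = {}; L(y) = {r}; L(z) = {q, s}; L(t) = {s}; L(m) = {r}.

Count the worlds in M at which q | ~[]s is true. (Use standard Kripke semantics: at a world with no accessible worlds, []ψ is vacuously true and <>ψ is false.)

7

Recall that []ψ holds at a world iff ψ holds at every accessible world, and <>ψ holds iff ψ holds at some accessible world.
Let φ = q | ~[]s. Evaluate φ at each world:
  u (successors {v, w, x, y, m}): φ is true.
  v (successors {u, v, m}): φ is true.
  w (successors ∅): φ is false.
  x (successors {x, t}): φ is true.
  y (successors {x, t, m}): φ is true.
  z (successors {v, w, y, t, m}): φ is true.
  t (successors {v, x, y}): φ is true.
  m (successors {v, x}): φ is true.
For instance, at t:
  At t: q is false, ~[]s is true, so q | ~[]s is true.
    At t: []s is false, so ~[]s is true.
      At t: []s requires s at every successor {v, x, y}.
        s fails at v, so []s is false at t.
Satisfying worlds: {u, v, x, y, z, t, m}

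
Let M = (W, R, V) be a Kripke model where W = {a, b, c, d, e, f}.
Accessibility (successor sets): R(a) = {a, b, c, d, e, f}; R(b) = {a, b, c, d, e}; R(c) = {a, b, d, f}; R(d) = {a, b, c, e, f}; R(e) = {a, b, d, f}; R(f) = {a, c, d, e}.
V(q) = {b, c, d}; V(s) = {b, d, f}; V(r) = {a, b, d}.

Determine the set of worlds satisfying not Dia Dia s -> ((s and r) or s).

Let φ = not Dia Dia s -> ((s and r) or s). Evaluate φ at each world:
  a (successors {a, b, c, d, e, f}): φ is true.
  b (successors {a, b, c, d, e}): φ is true.
  c (successors {a, b, d, f}): φ is true.
  d (successors {a, b, c, e, f}): φ is true.
  e (successors {a, b, d, f}): φ is true.
  f (successors {a, c, d, e}): φ is true.
For instance, at a:
  At a: not Dia Dia s is false, (s and r) or s is false, so not Dia Dia s -> ((s and r) or s) is true.
    At a: Dia Dia s is true, so not Dia Dia s is false.
      At a: Dia Dia s requires Dia s at some successor in {a, b, c, d, e, f}.
        Dia s holds at a, so Dia Dia s is true at a.
Satisfying worlds: {a, b, c, d, e, f}

a, b, c, d, e, f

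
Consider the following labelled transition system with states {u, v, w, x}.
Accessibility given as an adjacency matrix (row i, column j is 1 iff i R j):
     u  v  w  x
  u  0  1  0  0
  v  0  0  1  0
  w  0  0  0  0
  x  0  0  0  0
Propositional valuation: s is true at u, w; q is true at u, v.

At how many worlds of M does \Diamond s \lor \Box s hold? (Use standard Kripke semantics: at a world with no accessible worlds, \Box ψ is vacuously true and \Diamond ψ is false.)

Let φ = \Diamond s \lor \Box s. Evaluate φ at each world:
  u (successors {v}): φ is false.
  v (successors {w}): φ is true.
  w (successors ∅): φ is true.
  x (successors ∅): φ is true.
For instance, at u:
  At u: \Diamond s is false, \Box s is false, so \Diamond s \lor \Box s is false.
    At u: \Diamond s requires s at some successor in {v}.
      At v: s is false.
    So \Diamond s is false at u.
    At u: \Box s requires s at every successor {v}.
      s fails at v, so \Box s is false at u.
Satisfying worlds: {v, w, x}

3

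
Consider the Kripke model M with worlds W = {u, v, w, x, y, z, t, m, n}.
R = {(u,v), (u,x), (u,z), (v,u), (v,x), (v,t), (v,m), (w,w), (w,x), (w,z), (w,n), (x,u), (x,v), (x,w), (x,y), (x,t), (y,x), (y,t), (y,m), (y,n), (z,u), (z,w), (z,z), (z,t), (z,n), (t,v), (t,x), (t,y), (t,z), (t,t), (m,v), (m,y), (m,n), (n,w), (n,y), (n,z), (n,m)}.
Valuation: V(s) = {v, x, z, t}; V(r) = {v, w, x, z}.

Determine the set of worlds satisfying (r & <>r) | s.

Let φ = (r & <>r) | s. Evaluate φ at each world:
  u (successors {v, x, z}): φ is false.
  v (successors {u, x, t, m}): φ is true.
  w (successors {w, x, z, n}): φ is true.
  x (successors {u, v, w, y, t}): φ is true.
  y (successors {x, t, m, n}): φ is false.
  z (successors {u, w, z, t, n}): φ is true.
  t (successors {v, x, y, z, t}): φ is true.
  m (successors {v, y, n}): φ is false.
  n (successors {w, y, z, m}): φ is false.
For instance, at t:
  At t: r & <>r is false, s is true, so (r & <>r) | s is true.
    At t: r is false, <>r is true, so r & <>r is false.
      At t: <>r requires r at some successor in {v, x, y, z, t}.
        r holds at v, so <>r is true at t.
Satisfying worlds: {v, w, x, z, t}

v, w, x, z, t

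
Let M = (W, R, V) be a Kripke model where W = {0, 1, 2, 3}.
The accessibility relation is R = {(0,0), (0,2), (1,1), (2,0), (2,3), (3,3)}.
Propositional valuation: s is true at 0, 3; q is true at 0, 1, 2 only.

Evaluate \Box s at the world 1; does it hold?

At 1: \Box s requires s at every successor {1}.
  s fails at 1, so \Box s is false at 1.

No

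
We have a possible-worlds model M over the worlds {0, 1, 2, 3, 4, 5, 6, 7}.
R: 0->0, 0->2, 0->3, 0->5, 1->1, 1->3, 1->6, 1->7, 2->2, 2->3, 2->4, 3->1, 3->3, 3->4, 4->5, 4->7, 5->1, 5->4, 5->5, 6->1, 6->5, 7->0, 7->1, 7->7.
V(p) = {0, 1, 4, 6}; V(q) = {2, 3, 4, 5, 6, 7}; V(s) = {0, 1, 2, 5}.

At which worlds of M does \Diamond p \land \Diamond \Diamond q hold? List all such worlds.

0, 1, 2, 3, 5, 6, 7

Let φ = \Diamond p \land \Diamond \Diamond q. Evaluate φ at each world:
  0 (successors {0, 2, 3, 5}): φ is true.
  1 (successors {1, 3, 6, 7}): φ is true.
  2 (successors {2, 3, 4}): φ is true.
  3 (successors {1, 3, 4}): φ is true.
  4 (successors {5, 7}): φ is false.
  5 (successors {1, 4, 5}): φ is true.
  6 (successors {1, 5}): φ is true.
  7 (successors {0, 1, 7}): φ is true.
For instance, at 4:
  At 4: \Diamond p is false, \Diamond \Diamond q is true, so \Diamond p \land \Diamond \Diamond q is false.
    At 4: \Diamond p requires p at some successor in {5, 7}.
      At 5: p is false.
      At 7: p is false.
    So \Diamond p is false at 4.
    At 4: \Diamond \Diamond q requires \Diamond q at some successor in {5, 7}.
      \Diamond q holds at 5, so \Diamond \Diamond q is true at 4.
Satisfying worlds: {0, 1, 2, 3, 5, 6, 7}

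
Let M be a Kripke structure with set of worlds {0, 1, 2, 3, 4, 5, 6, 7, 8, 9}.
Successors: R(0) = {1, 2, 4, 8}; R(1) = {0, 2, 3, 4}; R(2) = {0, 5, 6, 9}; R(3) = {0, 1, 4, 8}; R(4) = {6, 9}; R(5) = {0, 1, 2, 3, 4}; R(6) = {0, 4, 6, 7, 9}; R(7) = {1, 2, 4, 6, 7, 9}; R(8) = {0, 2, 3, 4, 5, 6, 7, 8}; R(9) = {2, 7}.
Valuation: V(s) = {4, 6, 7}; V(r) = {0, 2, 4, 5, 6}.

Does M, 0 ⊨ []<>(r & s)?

At 0: []<>(r & s) requires <>(r & s) at every successor {1, 2, 4, 8}.
  At 1: <>(r & s) is true.
  At 2: <>(r & s) is true.
  At 4: <>(r & s) is true.
  At 8: <>(r & s) is true.
So []<>(r & s) is true at 0.

Yes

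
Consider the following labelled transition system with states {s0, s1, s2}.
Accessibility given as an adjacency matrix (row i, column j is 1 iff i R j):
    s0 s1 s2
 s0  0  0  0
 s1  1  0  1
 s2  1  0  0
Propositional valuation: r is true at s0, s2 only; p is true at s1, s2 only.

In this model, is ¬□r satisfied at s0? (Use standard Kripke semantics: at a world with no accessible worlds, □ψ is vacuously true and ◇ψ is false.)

No

Recall that □ψ holds at a world iff ψ holds at every accessible world, and ◇ψ holds iff ψ holds at some accessible world.
At s0: □r is true, so ¬□r is false.
  At s0: no accessible worlds, so □r holds vacuously.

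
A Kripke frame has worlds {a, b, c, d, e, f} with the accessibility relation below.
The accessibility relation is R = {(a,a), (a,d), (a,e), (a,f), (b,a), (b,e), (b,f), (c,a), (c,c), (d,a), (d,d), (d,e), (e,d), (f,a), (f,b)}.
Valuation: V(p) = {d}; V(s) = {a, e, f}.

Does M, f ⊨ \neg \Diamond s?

Recall that \Diamond ψ holds at a world iff ψ holds at some accessible world.
At f: \Diamond s is true, so \neg \Diamond s is false.
  At f: \Diamond s requires s at some successor in {a, b}.
    s holds at a, so \Diamond s is true at f.

No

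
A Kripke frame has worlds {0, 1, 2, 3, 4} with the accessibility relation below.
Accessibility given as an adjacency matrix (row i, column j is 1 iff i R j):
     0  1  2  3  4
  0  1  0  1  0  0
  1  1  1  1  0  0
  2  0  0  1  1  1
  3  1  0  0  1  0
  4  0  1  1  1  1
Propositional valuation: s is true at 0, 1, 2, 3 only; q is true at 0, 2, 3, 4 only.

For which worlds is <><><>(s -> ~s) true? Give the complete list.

Let φ = <><><>(s -> ~s). Evaluate φ at each world:
  0 (successors {0, 2}): φ is true.
  1 (successors {0, 1, 2}): φ is true.
  2 (successors {2, 3, 4}): φ is true.
  3 (successors {0, 3}): φ is true.
  4 (successors {1, 2, 3, 4}): φ is true.
For instance, at 2:
  At 2: <><><>(s -> ~s) requires <><>(s -> ~s) at some successor in {2, 3, 4}.
    <><>(s -> ~s) holds at 2, so <><><>(s -> ~s) is true at 2.
      At 2: <><>(s -> ~s) requires <>(s -> ~s) at some successor in {2, 3, 4}.
        <>(s -> ~s) holds at 2, so <><>(s -> ~s) is true at 2.
Satisfying worlds: {0, 1, 2, 3, 4}

0, 1, 2, 3, 4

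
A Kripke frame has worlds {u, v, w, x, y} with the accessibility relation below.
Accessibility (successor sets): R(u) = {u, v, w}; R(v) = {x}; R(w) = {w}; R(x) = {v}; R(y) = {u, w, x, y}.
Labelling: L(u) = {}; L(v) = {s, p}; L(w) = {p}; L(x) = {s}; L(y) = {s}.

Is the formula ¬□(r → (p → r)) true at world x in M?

At x: □(r → (p → r)) is true, so ¬□(r → (p → r)) is false.
  At x: □(r → (p → r)) requires r → (p → r) at every successor {v}.
    At v: r → (p → r) is true.
  So □(r → (p → r)) is true at x.

No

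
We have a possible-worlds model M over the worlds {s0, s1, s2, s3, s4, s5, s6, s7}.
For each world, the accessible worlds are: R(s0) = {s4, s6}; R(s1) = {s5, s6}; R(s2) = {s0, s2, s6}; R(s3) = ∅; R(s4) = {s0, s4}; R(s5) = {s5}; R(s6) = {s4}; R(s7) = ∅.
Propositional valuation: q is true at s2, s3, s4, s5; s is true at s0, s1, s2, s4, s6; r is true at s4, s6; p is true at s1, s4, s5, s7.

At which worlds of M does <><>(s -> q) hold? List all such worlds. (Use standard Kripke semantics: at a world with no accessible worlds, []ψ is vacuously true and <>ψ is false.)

Let φ = <><>(s -> q). Evaluate φ at each world:
  s0 (successors {s4, s6}): φ is true.
  s1 (successors {s5, s6}): φ is true.
  s2 (successors {s0, s2, s6}): φ is true.
  s3 (successors ∅): φ is false.
  s4 (successors {s0, s4}): φ is true.
  s5 (successors {s5}): φ is true.
  s6 (successors {s4}): φ is true.
  s7 (successors ∅): φ is false.
For instance, at s2:
  At s2: <><>(s -> q) requires <>(s -> q) at some successor in {s0, s2, s6}.
    <>(s -> q) holds at s0, so <><>(s -> q) is true at s2.
      At s0: <>(s -> q) requires s -> q at some successor in {s4, s6}.
        s -> q holds at s4, so <>(s -> q) is true at s0.
Satisfying worlds: {s0, s1, s2, s4, s5, s6}

s0, s1, s2, s4, s5, s6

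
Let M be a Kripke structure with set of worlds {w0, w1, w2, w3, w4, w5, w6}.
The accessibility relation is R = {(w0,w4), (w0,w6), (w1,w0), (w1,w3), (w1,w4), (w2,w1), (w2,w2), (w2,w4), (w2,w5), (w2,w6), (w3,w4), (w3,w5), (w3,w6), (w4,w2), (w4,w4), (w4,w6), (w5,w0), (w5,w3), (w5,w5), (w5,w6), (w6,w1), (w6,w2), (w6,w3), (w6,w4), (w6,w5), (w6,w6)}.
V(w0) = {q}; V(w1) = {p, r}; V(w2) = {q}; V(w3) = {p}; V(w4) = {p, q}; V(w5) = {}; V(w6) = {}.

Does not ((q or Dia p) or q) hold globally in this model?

Let φ = not ((q or Dia p) or q). Evaluate φ at each world:
  w0 (successors {w4, w6}): φ is false.
  w1 (successors {w0, w3, w4}): φ is false.
  w2 (successors {w1, w2, w4, w5, w6}): φ is false.
  w3 (successors {w4, w5, w6}): φ is false.
  w4 (successors {w2, w4, w6}): φ is false.
  w5 (successors {w0, w3, w5, w6}): φ is false.
  w6 (successors {w1, w2, w3, w4, w5, w6}): φ is false.
Detail at w0 (counterexample):
  At w0: (q or Dia p) or q is true, so not ((q or Dia p) or q) is false.
    At w0: q or Dia p is true, q is true, so (q or Dia p) or q is true.
      At w0: q is true, Dia p is true, so q or Dia p is true.

No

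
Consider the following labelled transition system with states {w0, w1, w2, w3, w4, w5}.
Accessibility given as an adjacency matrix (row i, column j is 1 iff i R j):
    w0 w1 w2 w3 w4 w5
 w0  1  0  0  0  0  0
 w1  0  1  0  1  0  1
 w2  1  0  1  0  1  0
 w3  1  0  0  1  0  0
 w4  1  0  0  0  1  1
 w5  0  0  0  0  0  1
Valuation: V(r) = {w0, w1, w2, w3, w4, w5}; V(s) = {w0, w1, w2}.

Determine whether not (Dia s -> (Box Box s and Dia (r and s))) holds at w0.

No

At w0: Dia s -> (Box Box s and Dia (r and s)) is true, so not (Dia s -> (Box Box s and Dia (r and s))) is false.
  At w0: Dia s is true, Box Box s and Dia (r and s) is true, so Dia s -> (Box Box s and Dia (r and s)) is true.
    At w0: Dia s requires s at some successor in {w0}.
      s holds at w0, so Dia s is true at w0.
    At w0: Box Box s is true, Dia (r and s) is true, so Box Box s and Dia (r and s) is true.
      At w0: Box Box s requires Box s at every successor {w0}.
        At w0: Box s is true.
      So Box Box s is true at w0.
      At w0: Dia (r and s) requires r and s at some successor in {w0}.
        r and s holds at w0, so Dia (r and s) is true at w0.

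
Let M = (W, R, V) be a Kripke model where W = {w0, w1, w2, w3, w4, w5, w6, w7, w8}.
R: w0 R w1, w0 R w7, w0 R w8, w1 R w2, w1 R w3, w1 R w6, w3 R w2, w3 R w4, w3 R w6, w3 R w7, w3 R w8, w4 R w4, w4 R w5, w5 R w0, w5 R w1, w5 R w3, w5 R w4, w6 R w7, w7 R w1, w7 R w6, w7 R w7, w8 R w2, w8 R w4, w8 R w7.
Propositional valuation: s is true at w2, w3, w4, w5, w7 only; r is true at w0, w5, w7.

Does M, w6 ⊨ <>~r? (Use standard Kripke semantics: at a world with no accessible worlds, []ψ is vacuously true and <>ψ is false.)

Recall that <>ψ holds at a world iff ψ holds at some accessible world.
At w6: <>~r requires ~r at some successor in {w7}.
  At w7: ~r is false.
So <>~r is false at w6.

No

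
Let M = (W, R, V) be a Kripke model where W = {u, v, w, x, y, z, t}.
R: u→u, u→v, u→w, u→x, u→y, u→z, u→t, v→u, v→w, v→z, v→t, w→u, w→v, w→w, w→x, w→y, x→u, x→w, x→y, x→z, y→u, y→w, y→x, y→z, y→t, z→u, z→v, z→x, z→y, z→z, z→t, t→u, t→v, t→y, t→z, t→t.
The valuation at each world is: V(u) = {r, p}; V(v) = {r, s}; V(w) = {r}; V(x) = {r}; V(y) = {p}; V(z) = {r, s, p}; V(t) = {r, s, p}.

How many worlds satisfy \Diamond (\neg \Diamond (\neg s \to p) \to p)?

Let φ = \Diamond (\neg \Diamond (\neg s \to p) \to p). Evaluate φ at each world:
  u (successors {u, v, w, x, y, z, t}): φ is true.
  v (successors {u, w, z, t}): φ is true.
  w (successors {u, v, w, x, y}): φ is true.
  x (successors {u, w, y, z}): φ is true.
  y (successors {u, w, x, z, t}): φ is true.
  z (successors {u, v, x, y, z, t}): φ is true.
  t (successors {u, v, y, z, t}): φ is true.
For instance, at u:
  At u: \Diamond (\neg \Diamond (\neg s \to p) \to p) requires \neg \Diamond (\neg s \to p) \to p at some successor in {u, v, w, x, y, z, t}.
    \neg \Diamond (\neg s \to p) \to p holds at u, so \Diamond (\neg \Diamond (\neg s \to p) \to p) is true at u.
      At u: \neg \Diamond (\neg s \to p) is false, p is true, so \neg \Diamond (\neg s \to p) \to p is true.
Satisfying worlds: {u, v, w, x, y, z, t}

7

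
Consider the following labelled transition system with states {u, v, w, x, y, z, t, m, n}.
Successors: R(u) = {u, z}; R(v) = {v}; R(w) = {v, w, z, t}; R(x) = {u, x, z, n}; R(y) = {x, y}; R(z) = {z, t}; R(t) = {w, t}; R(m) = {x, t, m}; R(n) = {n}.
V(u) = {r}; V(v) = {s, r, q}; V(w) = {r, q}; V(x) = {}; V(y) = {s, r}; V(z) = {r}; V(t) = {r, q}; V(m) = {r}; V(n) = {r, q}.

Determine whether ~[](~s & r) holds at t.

No

At t: [](~s & r) is true, so ~[](~s & r) is false.
  At t: [](~s & r) requires ~s & r at every successor {w, t}.
    At w: ~s & r is true.
    At t: ~s & r is true.
  So [](~s & r) is true at t.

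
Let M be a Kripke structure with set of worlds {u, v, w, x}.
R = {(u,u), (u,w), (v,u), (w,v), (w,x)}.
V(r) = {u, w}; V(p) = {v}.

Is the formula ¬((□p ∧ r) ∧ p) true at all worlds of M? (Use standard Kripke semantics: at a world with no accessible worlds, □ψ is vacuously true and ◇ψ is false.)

Recall that □ψ holds at a world iff ψ holds at every accessible world, and ◇ψ holds iff ψ holds at some accessible world.
Let φ = ¬((□p ∧ r) ∧ p). Evaluate φ at each world:
  u (successors {u, w}): φ is true.
  v (successors {u}): φ is true.
  w (successors {v, x}): φ is true.
  x (successors ∅): φ is true.
For instance, at w:
  At w: (□p ∧ r) ∧ p is false, so ¬((□p ∧ r) ∧ p) is true.
    At w: □p ∧ r is false, p is false, so (□p ∧ r) ∧ p is false.
      At w: □p is false, r is true, so □p ∧ r is false.

Yes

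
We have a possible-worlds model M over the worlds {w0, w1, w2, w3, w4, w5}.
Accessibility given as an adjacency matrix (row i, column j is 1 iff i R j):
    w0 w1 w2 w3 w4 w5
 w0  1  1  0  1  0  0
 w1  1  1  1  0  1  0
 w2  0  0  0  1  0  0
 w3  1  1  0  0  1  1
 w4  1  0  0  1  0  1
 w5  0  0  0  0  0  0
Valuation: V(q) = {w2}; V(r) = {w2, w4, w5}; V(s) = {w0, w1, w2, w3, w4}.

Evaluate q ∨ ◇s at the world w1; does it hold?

Yes

At w1: q is false, ◇s is true, so q ∨ ◇s is true.
  At w1: ◇s requires s at some successor in {w0, w1, w2, w4}.
    s holds at w0, so ◇s is true at w1.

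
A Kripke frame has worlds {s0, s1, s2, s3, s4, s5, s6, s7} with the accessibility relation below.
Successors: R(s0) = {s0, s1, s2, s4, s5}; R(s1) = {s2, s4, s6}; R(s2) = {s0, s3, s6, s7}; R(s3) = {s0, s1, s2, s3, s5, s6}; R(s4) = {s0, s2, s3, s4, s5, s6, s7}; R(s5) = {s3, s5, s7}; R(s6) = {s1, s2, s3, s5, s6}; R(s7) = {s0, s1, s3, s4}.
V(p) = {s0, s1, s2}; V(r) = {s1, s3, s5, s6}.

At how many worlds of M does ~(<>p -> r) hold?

Recall that <>ψ holds at a world iff ψ holds at some accessible world.
Let φ = ~(<>p -> r). Evaluate φ at each world:
  s0 (successors {s0, s1, s2, s4, s5}): φ is true.
  s1 (successors {s2, s4, s6}): φ is false.
  s2 (successors {s0, s3, s6, s7}): φ is true.
  s3 (successors {s0, s1, s2, s3, s5, s6}): φ is false.
  s4 (successors {s0, s2, s3, s4, s5, s6, s7}): φ is true.
  s5 (successors {s3, s5, s7}): φ is false.
  s6 (successors {s1, s2, s3, s5, s6}): φ is false.
  s7 (successors {s0, s1, s3, s4}): φ is true.
For instance, at s3:
  At s3: <>p -> r is true, so ~(<>p -> r) is false.
    At s3: <>p is true, r is true, so <>p -> r is true.
      At s3: <>p requires p at some successor in {s0, s1, s2, s3, s5, s6}.
        p holds at s0, so <>p is true at s3.
Satisfying worlds: {s0, s2, s4, s7}

4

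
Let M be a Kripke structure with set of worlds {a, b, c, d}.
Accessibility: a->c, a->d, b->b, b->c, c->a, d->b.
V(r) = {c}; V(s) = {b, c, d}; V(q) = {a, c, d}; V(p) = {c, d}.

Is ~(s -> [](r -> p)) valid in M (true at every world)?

No

Let φ = ~(s -> [](r -> p)). Evaluate φ at each world:
  a (successors {c, d}): φ is false.
  b (successors {b, c}): φ is false.
  c (successors {a}): φ is false.
  d (successors {b}): φ is false.
Detail at a (counterexample):
  At a: s -> [](r -> p) is true, so ~(s -> [](r -> p)) is false.
    At a: s is false, [](r -> p) is true, so s -> [](r -> p) is true.
      At a: [](r -> p) requires r -> p at every successor {c, d}.
        At c: r -> p is true.
        At d: r -> p is true.
      So [](r -> p) is true at a.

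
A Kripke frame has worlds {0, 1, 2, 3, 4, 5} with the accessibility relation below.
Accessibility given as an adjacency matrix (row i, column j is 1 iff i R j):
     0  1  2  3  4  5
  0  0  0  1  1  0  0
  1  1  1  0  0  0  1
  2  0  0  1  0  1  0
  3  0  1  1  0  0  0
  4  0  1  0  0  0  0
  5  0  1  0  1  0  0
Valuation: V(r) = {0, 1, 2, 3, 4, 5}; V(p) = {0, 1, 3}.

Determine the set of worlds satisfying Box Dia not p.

Let φ = Box Dia not p. Evaluate φ at each world:
  0 (successors {2, 3}): φ is true.
  1 (successors {0, 1, 5}): φ is false.
  2 (successors {2, 4}): φ is false.
  3 (successors {1, 2}): φ is true.
  4 (successors {1}): φ is true.
  5 (successors {1, 3}): φ is true.
For instance, at 1:
  At 1: Box Dia not p requires Dia not p at every successor {0, 1, 5}.
    Dia not p fails at 5, so Box Dia not p is false at 1.
      At 5: Dia not p requires not p at some successor in {1, 3}.
        At 1: not p is false.
        At 3: not p is false.
      So Dia not p is false at 5.
Satisfying worlds: {0, 3, 4, 5}

0, 3, 4, 5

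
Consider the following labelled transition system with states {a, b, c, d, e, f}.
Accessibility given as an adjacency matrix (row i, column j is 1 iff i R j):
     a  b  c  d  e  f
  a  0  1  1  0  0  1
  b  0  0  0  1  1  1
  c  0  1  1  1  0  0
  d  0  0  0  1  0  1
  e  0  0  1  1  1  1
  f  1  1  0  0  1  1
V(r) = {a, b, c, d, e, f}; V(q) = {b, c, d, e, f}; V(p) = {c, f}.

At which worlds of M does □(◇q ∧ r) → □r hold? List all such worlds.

Let φ = □(◇q ∧ r) → □r. Evaluate φ at each world:
  a (successors {b, c, f}): φ is true.
  b (successors {d, e, f}): φ is true.
  c (successors {b, c, d}): φ is true.
  d (successors {d, f}): φ is true.
  e (successors {c, d, e, f}): φ is true.
  f (successors {a, b, e, f}): φ is true.
For instance, at c:
  At c: □(◇q ∧ r) is true, □r is true, so □(◇q ∧ r) → □r is true.
    At c: □(◇q ∧ r) requires ◇q ∧ r at every successor {b, c, d}.
      At b: ◇q ∧ r is true.
      At c: ◇q ∧ r is true.
      At d: ◇q ∧ r is true.
    So □(◇q ∧ r) is true at c.
    At c: □r requires r at every successor {b, c, d}.
      At b: r is true.
      At c: r is true.
      At d: r is true.
    So □r is true at c.
Satisfying worlds: {a, b, c, d, e, f}

a, b, c, d, e, f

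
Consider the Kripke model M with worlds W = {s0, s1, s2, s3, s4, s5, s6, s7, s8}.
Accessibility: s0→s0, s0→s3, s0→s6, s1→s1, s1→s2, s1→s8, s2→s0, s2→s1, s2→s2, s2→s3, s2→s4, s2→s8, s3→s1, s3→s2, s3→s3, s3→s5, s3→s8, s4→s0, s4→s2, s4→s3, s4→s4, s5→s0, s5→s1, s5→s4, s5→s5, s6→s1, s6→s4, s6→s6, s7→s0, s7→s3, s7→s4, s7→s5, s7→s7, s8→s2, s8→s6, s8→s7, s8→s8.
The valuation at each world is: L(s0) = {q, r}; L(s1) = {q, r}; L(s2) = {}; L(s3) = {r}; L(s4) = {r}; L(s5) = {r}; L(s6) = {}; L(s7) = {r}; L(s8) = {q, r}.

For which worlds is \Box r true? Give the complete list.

s5, s7

Let φ = \Box r. Evaluate φ at each world:
  s0 (successors {s0, s3, s6}): φ is false.
  s1 (successors {s1, s2, s8}): φ is false.
  s2 (successors {s0, s1, s2, s3, s4, s8}): φ is false.
  s3 (successors {s1, s2, s3, s5, s8}): φ is false.
  s4 (successors {s0, s2, s3, s4}): φ is false.
  s5 (successors {s0, s1, s4, s5}): φ is true.
  s6 (successors {s1, s4, s6}): φ is false.
  s7 (successors {s0, s3, s4, s5, s7}): φ is true.
  s8 (successors {s2, s6, s7, s8}): φ is false.
For instance, at s6:
  At s6: \Box r requires r at every successor {s1, s4, s6}.
    r fails at s6, so \Box r is false at s6.
Satisfying worlds: {s5, s7}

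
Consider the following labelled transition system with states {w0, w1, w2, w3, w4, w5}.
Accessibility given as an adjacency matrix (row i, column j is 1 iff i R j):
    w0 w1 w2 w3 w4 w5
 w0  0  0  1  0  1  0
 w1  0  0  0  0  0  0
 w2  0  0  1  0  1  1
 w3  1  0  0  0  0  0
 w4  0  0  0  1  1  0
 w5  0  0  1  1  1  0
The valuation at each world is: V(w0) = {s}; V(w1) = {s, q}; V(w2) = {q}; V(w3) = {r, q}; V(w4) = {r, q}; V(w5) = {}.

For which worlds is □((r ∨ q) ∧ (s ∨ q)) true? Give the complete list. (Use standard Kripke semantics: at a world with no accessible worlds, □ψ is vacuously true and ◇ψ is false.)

Recall that □ψ holds at a world iff ψ holds at every accessible world, and ◇ψ holds iff ψ holds at some accessible world.
Let φ = □((r ∨ q) ∧ (s ∨ q)). Evaluate φ at each world:
  w0 (successors {w2, w4}): φ is true.
  w1 (successors ∅): φ is true.
  w2 (successors {w2, w4, w5}): φ is false.
  w3 (successors {w0}): φ is false.
  w4 (successors {w3, w4}): φ is true.
  w5 (successors {w2, w3, w4}): φ is true.
For instance, at w5:
  At w5: □((r ∨ q) ∧ (s ∨ q)) requires (r ∨ q) ∧ (s ∨ q) at every successor {w2, w3, w4}.
    At w2: (r ∨ q) ∧ (s ∨ q) is true.
    At w3: (r ∨ q) ∧ (s ∨ q) is true.
    At w4: (r ∨ q) ∧ (s ∨ q) is true.
  So □((r ∨ q) ∧ (s ∨ q)) is true at w5.
Satisfying worlds: {w0, w1, w4, w5}

w0, w1, w4, w5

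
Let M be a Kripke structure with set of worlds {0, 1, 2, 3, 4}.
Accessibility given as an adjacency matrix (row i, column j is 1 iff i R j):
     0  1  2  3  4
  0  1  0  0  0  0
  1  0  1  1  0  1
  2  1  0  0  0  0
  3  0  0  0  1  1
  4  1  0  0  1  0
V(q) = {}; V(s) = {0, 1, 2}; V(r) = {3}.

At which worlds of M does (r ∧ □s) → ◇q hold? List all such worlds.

Let φ = (r ∧ □s) → ◇q. Evaluate φ at each world:
  0 (successors {0}): φ is true.
  1 (successors {1, 2, 4}): φ is true.
  2 (successors {0}): φ is true.
  3 (successors {3, 4}): φ is true.
  4 (successors {0, 3}): φ is true.
For instance, at 3:
  At 3: r ∧ □s is false, ◇q is false, so (r ∧ □s) → ◇q is true.
    At 3: r is true, □s is false, so r ∧ □s is false.
      At 3: □s requires s at every successor {3, 4}.
        s fails at 3, so □s is false at 3.
    At 3: ◇q requires q at some successor in {3, 4}.
      At 3: q is false.
      At 4: q is false.
    So ◇q is false at 3.
Satisfying worlds: {0, 1, 2, 3, 4}

0, 1, 2, 3, 4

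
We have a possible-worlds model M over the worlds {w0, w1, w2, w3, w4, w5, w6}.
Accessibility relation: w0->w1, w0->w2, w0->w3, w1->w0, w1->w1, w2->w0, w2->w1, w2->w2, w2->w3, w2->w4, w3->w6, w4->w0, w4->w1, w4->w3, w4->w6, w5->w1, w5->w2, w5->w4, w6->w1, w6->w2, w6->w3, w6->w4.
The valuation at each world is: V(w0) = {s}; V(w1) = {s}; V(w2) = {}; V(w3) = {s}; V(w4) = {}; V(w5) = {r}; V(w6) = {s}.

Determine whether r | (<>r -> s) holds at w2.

At w2: r is false, <>r -> s is true, so r | (<>r -> s) is true.
  At w2: <>r is false, s is false, so <>r -> s is true.
    At w2: <>r requires r at some successor in {w0, w1, w2, w3, w4}.
      At w0: r is false.
      At w1: r is false.
      At w2: r is false.
      At w3: r is false.
      At w4: r is false.
    So <>r is false at w2.

Yes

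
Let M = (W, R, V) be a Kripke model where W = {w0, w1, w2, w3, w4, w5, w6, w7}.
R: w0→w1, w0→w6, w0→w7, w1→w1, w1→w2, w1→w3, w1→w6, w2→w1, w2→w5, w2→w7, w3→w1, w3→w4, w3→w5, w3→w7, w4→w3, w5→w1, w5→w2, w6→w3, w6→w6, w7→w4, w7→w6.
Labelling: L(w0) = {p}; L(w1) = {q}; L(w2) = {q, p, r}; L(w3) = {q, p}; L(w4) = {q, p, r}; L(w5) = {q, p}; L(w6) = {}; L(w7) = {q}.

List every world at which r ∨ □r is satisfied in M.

Recall that □ψ holds at a world iff ψ holds at every accessible world, and ◇ψ holds iff ψ holds at some accessible world.
Let φ = r ∨ □r. Evaluate φ at each world:
  w0 (successors {w1, w6, w7}): φ is false.
  w1 (successors {w1, w2, w3, w6}): φ is false.
  w2 (successors {w1, w5, w7}): φ is true.
  w3 (successors {w1, w4, w5, w7}): φ is false.
  w4 (successors {w3}): φ is true.
  w5 (successors {w1, w2}): φ is false.
  w6 (successors {w3, w6}): φ is false.
  w7 (successors {w4, w6}): φ is false.
For instance, at w4:
  At w4: r is true, □r is false, so r ∨ □r is true.
    At w4: □r requires r at every successor {w3}.
      r fails at w3, so □r is false at w4.
Satisfying worlds: {w2, w4}

w2, w4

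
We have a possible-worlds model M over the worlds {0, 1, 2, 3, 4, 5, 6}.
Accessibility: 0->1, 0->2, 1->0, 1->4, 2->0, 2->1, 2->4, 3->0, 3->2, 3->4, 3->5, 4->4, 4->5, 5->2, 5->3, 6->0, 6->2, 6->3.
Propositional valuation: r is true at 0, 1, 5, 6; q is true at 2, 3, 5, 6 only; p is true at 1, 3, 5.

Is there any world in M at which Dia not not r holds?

Let φ = Dia not not r. Evaluate φ at each world:
  0 (successors {1, 2}): φ is true.
  1 (successors {0, 4}): φ is true.
  2 (successors {0, 1, 4}): φ is true.
  3 (successors {0, 2, 4, 5}): φ is true.
  4 (successors {4, 5}): φ is true.
  5 (successors {2, 3}): φ is false.
  6 (successors {0, 2, 3}): φ is true.
Detail at 0 (witness):
  At 0: Dia not not r requires not not r at some successor in {1, 2}.
    not not r holds at 1, so Dia not not r is true at 0.

Yes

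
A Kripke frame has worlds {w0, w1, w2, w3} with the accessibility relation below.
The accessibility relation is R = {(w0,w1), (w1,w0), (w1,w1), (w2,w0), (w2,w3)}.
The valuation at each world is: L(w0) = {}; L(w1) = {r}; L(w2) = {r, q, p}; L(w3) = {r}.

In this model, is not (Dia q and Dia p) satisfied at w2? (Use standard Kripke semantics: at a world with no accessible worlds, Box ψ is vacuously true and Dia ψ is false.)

At w2: Dia q and Dia p is false, so not (Dia q and Dia p) is true.
  At w2: Dia q is false, Dia p is false, so Dia q and Dia p is false.
    At w2: Dia q requires q at some successor in {w0, w3}.
      At w0: q is false.
      At w3: q is false.
    So Dia q is false at w2.
    At w2: Dia p requires p at some successor in {w0, w3}.
      At w0: p is false.
      At w3: p is false.
    So Dia p is false at w2.

Yes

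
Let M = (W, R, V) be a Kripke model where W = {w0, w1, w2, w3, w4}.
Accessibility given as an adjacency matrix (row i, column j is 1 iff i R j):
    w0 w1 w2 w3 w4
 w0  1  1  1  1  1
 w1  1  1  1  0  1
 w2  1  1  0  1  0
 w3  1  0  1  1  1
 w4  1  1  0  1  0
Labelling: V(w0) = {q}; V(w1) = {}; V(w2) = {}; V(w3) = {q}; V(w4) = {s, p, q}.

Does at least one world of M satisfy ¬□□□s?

Let φ = ¬□□□s. Evaluate φ at each world:
  w0 (successors {w0, w1, w2, w3, w4}): φ is true.
  w1 (successors {w0, w1, w2, w4}): φ is true.
  w2 (successors {w0, w1, w3}): φ is true.
  w3 (successors {w0, w2, w3, w4}): φ is true.
  w4 (successors {w0, w1, w3}): φ is true.
Detail at w0 (witness):
  At w0: □□□s is false, so ¬□□□s is true.
    At w0: □□□s requires □□s at every successor {w0, w1, w2, w3, w4}.
      □□s fails at w0, so □□□s is false at w0.

Yes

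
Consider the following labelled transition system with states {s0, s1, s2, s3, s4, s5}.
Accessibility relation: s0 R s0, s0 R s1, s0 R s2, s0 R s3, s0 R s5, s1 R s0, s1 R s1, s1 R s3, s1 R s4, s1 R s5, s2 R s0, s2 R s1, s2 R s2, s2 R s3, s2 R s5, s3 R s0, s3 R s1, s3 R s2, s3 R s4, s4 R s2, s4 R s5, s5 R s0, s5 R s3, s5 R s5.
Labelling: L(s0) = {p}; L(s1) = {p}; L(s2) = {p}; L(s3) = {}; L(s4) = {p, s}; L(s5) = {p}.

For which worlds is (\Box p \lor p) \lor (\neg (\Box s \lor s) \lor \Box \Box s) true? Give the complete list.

Let φ = (\Box p \lor p) \lor (\neg (\Box s \lor s) \lor \Box \Box s). Evaluate φ at each world:
  s0 (successors {s0, s1, s2, s3, s5}): φ is true.
  s1 (successors {s0, s1, s3, s4, s5}): φ is true.
  s2 (successors {s0, s1, s2, s3, s5}): φ is true.
  s3 (successors {s0, s1, s2, s4}): φ is true.
  s4 (successors {s2, s5}): φ is true.
  s5 (successors {s0, s3, s5}): φ is true.
For instance, at s0:
  At s0: \Box p \lor p is true, \neg (\Box s \lor s) \lor \Box \Box s is true, so (\Box p \lor p) \lor (\neg (\Box s \lor s) \lor \Box \Box s) is true.
    At s0: \Box p is false, p is true, so \Box p \lor p is true.
      At s0: \Box p requires p at every successor {s0, s1, s2, s3, s5}.
        p fails at s3, so \Box p is false at s0.
    At s0: \neg (\Box s \lor s) is true, \Box \Box s is false, so \neg (\Box s \lor s) \lor \Box \Box s is true.
      At s0: \Box s \lor s is false, so \neg (\Box s \lor s) is true.
      At s0: \Box \Box s requires \Box s at every successor {s0, s1, s2, s3, s5}.
        \Box s fails at s0, so \Box \Box s is false at s0.
Satisfying worlds: {s0, s1, s2, s3, s4, s5}

s0, s1, s2, s3, s4, s5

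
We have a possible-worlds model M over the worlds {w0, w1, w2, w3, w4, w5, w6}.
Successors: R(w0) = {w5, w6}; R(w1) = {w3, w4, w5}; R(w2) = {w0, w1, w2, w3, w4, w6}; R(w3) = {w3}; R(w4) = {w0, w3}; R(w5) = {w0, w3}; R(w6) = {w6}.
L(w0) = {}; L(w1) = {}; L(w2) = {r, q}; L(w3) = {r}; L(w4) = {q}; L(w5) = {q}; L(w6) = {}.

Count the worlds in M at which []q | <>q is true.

Let φ = []q | <>q. Evaluate φ at each world:
  w0 (successors {w5, w6}): φ is true.
  w1 (successors {w3, w4, w5}): φ is true.
  w2 (successors {w0, w1, w2, w3, w4, w6}): φ is true.
  w3 (successors {w3}): φ is false.
  w4 (successors {w0, w3}): φ is false.
  w5 (successors {w0, w3}): φ is false.
  w6 (successors {w6}): φ is false.
For instance, at w2:
  At w2: []q is false, <>q is true, so []q | <>q is true.
    At w2: []q requires q at every successor {w0, w1, w2, w3, w4, w6}.
      q fails at w0, so []q is false at w2.
    At w2: <>q requires q at some successor in {w0, w1, w2, w3, w4, w6}.
      q holds at w2, so <>q is true at w2.
Satisfying worlds: {w0, w1, w2}

3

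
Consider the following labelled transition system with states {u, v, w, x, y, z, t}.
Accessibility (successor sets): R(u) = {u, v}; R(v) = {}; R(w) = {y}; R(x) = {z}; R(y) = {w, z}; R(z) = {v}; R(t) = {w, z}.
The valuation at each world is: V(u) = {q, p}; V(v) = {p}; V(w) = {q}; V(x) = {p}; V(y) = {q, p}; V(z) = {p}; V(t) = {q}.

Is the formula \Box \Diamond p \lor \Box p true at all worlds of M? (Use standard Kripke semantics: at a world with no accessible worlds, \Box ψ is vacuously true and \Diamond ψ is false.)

Yes

Let φ = \Box \Diamond p \lor \Box p. Evaluate φ at each world:
  u (successors {u, v}): φ is true.
  v (successors ∅): φ is true.
  w (successors {y}): φ is true.
  x (successors {z}): φ is true.
  y (successors {w, z}): φ is true.
  z (successors {v}): φ is true.
  t (successors {w, z}): φ is true.
For instance, at x:
  At x: \Box \Diamond p is true, \Box p is true, so \Box \Diamond p \lor \Box p is true.
    At x: \Box \Diamond p requires \Diamond p at every successor {z}.
      At z: \Diamond p is true.
    So \Box \Diamond p is true at x.
    At x: \Box p requires p at every successor {z}.
      At z: p is true.
    So \Box p is true at x.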